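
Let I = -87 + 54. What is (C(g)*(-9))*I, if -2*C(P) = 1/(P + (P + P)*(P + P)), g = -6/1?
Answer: -99/92 ≈ -1.0761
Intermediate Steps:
I = -33
g = -6 (g = -6*1 = -6)
C(P) = -1/(2*(P + 4*P²)) (C(P) = -1/(2*(P + (P + P)*(P + P))) = -1/(2*(P + (2*P)*(2*P))) = -1/(2*(P + 4*P²)))
(C(g)*(-9))*I = (-½/(-6*(1 + 4*(-6)))*(-9))*(-33) = (-½*(-⅙)/(1 - 24)*(-9))*(-33) = (-½*(-⅙)/(-23)*(-9))*(-33) = (-½*(-⅙)*(-1/23)*(-9))*(-33) = -1/276*(-9)*(-33) = (3/92)*(-33) = -99/92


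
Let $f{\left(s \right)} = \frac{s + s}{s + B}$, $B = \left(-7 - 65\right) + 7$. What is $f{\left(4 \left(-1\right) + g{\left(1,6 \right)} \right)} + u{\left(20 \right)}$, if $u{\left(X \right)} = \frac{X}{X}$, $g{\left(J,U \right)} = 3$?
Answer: $\frac{34}{33} \approx 1.0303$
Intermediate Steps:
$B = -65$ ($B = -72 + 7 = -65$)
$u{\left(X \right)} = 1$
$f{\left(s \right)} = \frac{2 s}{-65 + s}$ ($f{\left(s \right)} = \frac{s + s}{s - 65} = \frac{2 s}{-65 + s}$)
$f{\left(4 \left(-1\right) + g{\left(1,6 \right)} \right)} + u{\left(20 \right)} = \frac{2 \left(4 \left(-1\right) + 3\right)}{-65 + \left(4 \left(-1\right) + 3\right)} + 1 = \frac{2 \left(-4 + 3\right)}{-65 + \left(-4 + 3\right)} + 1 = 2 \left(-1\right) \frac{1}{-65 - 1} + 1 = 2 \left(-1\right) \frac{1}{-66} + 1 = 2 \left(-1\right) \left(- \frac{1}{66}\right) + 1 = \frac{1}{33} + 1 = \frac{34}{33}$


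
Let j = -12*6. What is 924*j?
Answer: -66528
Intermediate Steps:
j = -72
924*j = 924*(-72) = -66528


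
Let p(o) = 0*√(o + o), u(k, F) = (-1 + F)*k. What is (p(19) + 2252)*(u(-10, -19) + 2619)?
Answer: 6348388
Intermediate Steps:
u(k, F) = k*(-1 + F)
p(o) = 0 (p(o) = 0*√(2*o) = 0*(√2*√o) = 0)
(p(19) + 2252)*(u(-10, -19) + 2619) = (0 + 2252)*(-10*(-1 - 19) + 2619) = 2252*(-10*(-20) + 2619) = 2252*(200 + 2619) = 2252*2819 = 6348388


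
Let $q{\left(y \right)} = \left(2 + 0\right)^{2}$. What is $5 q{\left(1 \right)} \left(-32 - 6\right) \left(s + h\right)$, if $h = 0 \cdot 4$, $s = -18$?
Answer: $13680$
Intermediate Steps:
$h = 0$
$q{\left(y \right)} = 4$ ($q{\left(y \right)} = 2^{2} = 4$)
$5 q{\left(1 \right)} \left(-32 - 6\right) \left(s + h\right) = 5 \cdot 4 \left(-32 - 6\right) \left(-18 + 0\right) = 20 \left(-38\right) \left(-18\right) = \left(-760\right) \left(-18\right) = 13680$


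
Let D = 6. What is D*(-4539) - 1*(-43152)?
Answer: 15918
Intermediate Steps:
D*(-4539) - 1*(-43152) = 6*(-4539) - 1*(-43152) = -27234 + 43152 = 15918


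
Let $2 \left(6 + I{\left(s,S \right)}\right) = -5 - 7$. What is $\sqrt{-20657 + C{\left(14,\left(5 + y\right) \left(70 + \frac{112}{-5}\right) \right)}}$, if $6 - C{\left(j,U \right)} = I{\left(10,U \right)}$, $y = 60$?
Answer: $i \sqrt{20639} \approx 143.66 i$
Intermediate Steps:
$I{\left(s,S \right)} = -12$ ($I{\left(s,S \right)} = -6 + \frac{-5 - 7}{2} = -6 + \frac{1}{2} \left(-12\right) = -6 - 6 = -12$)
$C{\left(j,U \right)} = 18$ ($C{\left(j,U \right)} = 6 - -12 = 6 + 12 = 18$)
$\sqrt{-20657 + C{\left(14,\left(5 + y\right) \left(70 + \frac{112}{-5}\right) \right)}} = \sqrt{-20657 + 18} = \sqrt{-20639} = i \sqrt{20639}$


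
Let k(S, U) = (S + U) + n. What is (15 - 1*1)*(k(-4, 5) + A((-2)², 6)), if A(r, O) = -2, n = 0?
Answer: -14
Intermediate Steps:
k(S, U) = S + U (k(S, U) = (S + U) + 0 = S + U)
(15 - 1*1)*(k(-4, 5) + A((-2)², 6)) = (15 - 1*1)*((-4 + 5) - 2) = (15 - 1)*(1 - 2) = 14*(-1) = -14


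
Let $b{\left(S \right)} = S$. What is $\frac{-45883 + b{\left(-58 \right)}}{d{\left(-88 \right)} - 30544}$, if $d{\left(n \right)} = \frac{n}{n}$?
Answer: $\frac{45941}{30543} \approx 1.5041$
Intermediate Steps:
$d{\left(n \right)} = 1$
$\frac{-45883 + b{\left(-58 \right)}}{d{\left(-88 \right)} - 30544} = \frac{-45883 - 58}{1 - 30544} = - \frac{45941}{-30543} = \left(-45941\right) \left(- \frac{1}{30543}\right) = \frac{45941}{30543}$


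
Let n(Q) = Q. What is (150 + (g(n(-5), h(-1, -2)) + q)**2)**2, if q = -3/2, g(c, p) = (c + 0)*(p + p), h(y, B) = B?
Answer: 3876961/16 ≈ 2.4231e+5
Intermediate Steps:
g(c, p) = 2*c*p (g(c, p) = c*(2*p) = 2*c*p)
q = -3/2 (q = -3*1/2 = -3/2 ≈ -1.5000)
(150 + (g(n(-5), h(-1, -2)) + q)**2)**2 = (150 + (2*(-5)*(-2) - 3/2)**2)**2 = (150 + (20 - 3/2)**2)**2 = (150 + (37/2)**2)**2 = (150 + 1369/4)**2 = (1969/4)**2 = 3876961/16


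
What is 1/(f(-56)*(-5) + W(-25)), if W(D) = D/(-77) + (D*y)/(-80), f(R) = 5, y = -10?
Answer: -616/17125 ≈ -0.035971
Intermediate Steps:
W(D) = 69*D/616 (W(D) = D/(-77) + (D*(-10))/(-80) = D*(-1/77) - 10*D*(-1/80) = -D/77 + D/8 = 69*D/616)
1/(f(-56)*(-5) + W(-25)) = 1/(5*(-5) + (69/616)*(-25)) = 1/(-25 - 1725/616) = 1/(-17125/616) = -616/17125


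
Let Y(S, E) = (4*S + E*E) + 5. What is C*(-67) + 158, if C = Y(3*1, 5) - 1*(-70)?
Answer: -7346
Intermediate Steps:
Y(S, E) = 5 + E² + 4*S (Y(S, E) = (4*S + E²) + 5 = (E² + 4*S) + 5 = 5 + E² + 4*S)
C = 112 (C = (5 + 5² + 4*(3*1)) - 1*(-70) = (5 + 25 + 4*3) + 70 = (5 + 25 + 12) + 70 = 42 + 70 = 112)
C*(-67) + 158 = 112*(-67) + 158 = -7504 + 158 = -7346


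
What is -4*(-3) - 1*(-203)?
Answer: 215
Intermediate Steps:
-4*(-3) - 1*(-203) = 12 + 203 = 215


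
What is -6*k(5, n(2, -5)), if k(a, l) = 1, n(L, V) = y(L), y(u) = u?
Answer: -6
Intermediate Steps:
n(L, V) = L
-6*k(5, n(2, -5)) = -6*1 = -6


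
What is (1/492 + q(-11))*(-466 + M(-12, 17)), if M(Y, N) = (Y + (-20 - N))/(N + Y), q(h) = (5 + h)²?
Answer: -14046409/820 ≈ -17130.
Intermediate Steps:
M(Y, N) = (-20 + Y - N)/(N + Y)
(1/492 + q(-11))*(-466 + M(-12, 17)) = (1/492 + (5 - 11)²)*(-466 + (-20 - 12 - 1*17)/(17 - 12)) = (1/492 + (-6)²)*(-466 + (-20 - 12 - 17)/5) = (1/492 + 36)*(-466 + (⅕)*(-49)) = 17713*(-466 - 49/5)/492 = (17713/492)*(-2379/5) = -14046409/820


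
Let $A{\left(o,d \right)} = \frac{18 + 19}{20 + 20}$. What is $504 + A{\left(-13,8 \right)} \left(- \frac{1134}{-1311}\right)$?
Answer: $\frac{4411953}{8740} \approx 504.8$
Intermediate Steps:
$A{\left(o,d \right)} = \frac{37}{40}$
$504 + A{\left(-13,8 \right)} \left(- \frac{1134}{-1311}\right) = 504 + \frac{37 \left(- \frac{1134}{-1311}\right)}{40} = 504 + \frac{37 \left(\left(-1134\right) \left(- \frac{1}{1311}\right)\right)}{40} = 504 + \frac{37}{40} \cdot \frac{378}{437} = 504 + \frac{6993}{8740} = \frac{4411953}{8740}$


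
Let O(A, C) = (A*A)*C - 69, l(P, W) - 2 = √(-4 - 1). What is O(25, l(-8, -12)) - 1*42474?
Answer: -41293 + 625*I*√5 ≈ -41293.0 + 1397.5*I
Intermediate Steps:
l(P, W) = 2 + I*√5 (l(P, W) = 2 + √(-4 - 1) = 2 + √(-5) = 2 + I*√5)
O(A, C) = -69 + C*A² (O(A, C) = A²*C - 69 = C*A² - 69 = -69 + C*A²)
O(25, l(-8, -12)) - 1*42474 = (-69 + (2 + I*√5)*25²) - 1*42474 = (-69 + (2 + I*√5)*625) - 42474 = (-69 + (1250 + 625*I*√5)) - 42474 = (1181 + 625*I*√5) - 42474 = -41293 + 625*I*√5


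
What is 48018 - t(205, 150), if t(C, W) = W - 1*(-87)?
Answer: 47781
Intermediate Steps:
t(C, W) = 87 + W (t(C, W) = W + 87 = 87 + W)
48018 - t(205, 150) = 48018 - (87 + 150) = 48018 - 1*237 = 48018 - 237 = 47781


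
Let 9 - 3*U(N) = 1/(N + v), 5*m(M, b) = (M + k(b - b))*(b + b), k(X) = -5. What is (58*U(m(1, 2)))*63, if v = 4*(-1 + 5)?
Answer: 347739/32 ≈ 10867.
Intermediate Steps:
v = 16 (v = 4*4 = 16)
m(M, b) = 2*b*(-5 + M)/5 (m(M, b) = ((M - 5)*(b + b))/5 = ((-5 + M)*(2*b))/5 = (2*b*(-5 + M))/5 = 2*b*(-5 + M)/5)
U(N) = 3 - 1/(3*(16 + N)) (U(N) = 3 - 1/(3*(N + 16)) = 3 - 1/(3*(16 + N)))
(58*U(m(1, 2)))*63 = (58*((143 + 9*((⅖)*2*(-5 + 1)))/(3*(16 + (⅖)*2*(-5 + 1)))))*63 = (58*((143 + 9*((⅖)*2*(-4)))/(3*(16 + (⅖)*2*(-4)))))*63 = (58*((143 + 9*(-16/5))/(3*(16 - 16/5))))*63 = (58*((143 - 144/5)/(3*(64/5))))*63 = (58*((⅓)*(5/64)*(571/5)))*63 = (58*(571/192))*63 = (16559/96)*63 = 347739/32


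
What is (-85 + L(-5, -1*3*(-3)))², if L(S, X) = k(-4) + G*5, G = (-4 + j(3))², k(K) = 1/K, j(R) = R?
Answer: 103041/16 ≈ 6440.1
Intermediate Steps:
G = 1 (G = (-4 + 3)² = (-1)² = 1)
L(S, X) = 19/4 (L(S, X) = 1/(-4) + 1*5 = -¼ + 5 = 19/4)
(-85 + L(-5, -1*3*(-3)))² = (-85 + 19/4)² = (-321/4)² = 103041/16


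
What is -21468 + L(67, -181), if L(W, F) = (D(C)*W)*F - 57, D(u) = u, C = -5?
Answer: 39110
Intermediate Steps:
L(W, F) = -57 - 5*F*W (L(W, F) = (-5*W)*F - 57 = -5*F*W - 57 = -57 - 5*F*W)
-21468 + L(67, -181) = -21468 + (-57 - 5*(-181)*67) = -21468 + (-57 + 60635) = -21468 + 60578 = 39110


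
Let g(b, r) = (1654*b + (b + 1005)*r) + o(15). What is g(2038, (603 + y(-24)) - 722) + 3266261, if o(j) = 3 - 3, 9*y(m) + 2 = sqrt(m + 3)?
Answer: 56468878/9 + 3043*I*sqrt(21)/9 ≈ 6.2743e+6 + 1549.4*I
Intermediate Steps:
y(m) = -2/9 + sqrt(3 + m)/9 (y(m) = -2/9 + sqrt(m + 3)/9 = -2/9 + sqrt(3 + m)/9)
o(j) = 0
g(b, r) = 1654*b + r*(1005 + b) (g(b, r) = (1654*b + (b + 1005)*r) + 0 = (1654*b + (1005 + b)*r) + 0 = (1654*b + r*(1005 + b)) + 0 = 1654*b + r*(1005 + b))
g(2038, (603 + y(-24)) - 722) + 3266261 = (1005*((603 + (-2/9 + sqrt(3 - 24)/9)) - 722) + 1654*2038 + 2038*((603 + (-2/9 + sqrt(3 - 24)/9)) - 722)) + 3266261 = (1005*((603 + (-2/9 + sqrt(-21)/9)) - 722) + 3370852 + 2038*((603 + (-2/9 + sqrt(-21)/9)) - 722)) + 3266261 = (1005*((603 + (-2/9 + (I*sqrt(21))/9)) - 722) + 3370852 + 2038*((603 + (-2/9 + (I*sqrt(21))/9)) - 722)) + 3266261 = (1005*((603 + (-2/9 + I*sqrt(21)/9)) - 722) + 3370852 + 2038*((603 + (-2/9 + I*sqrt(21)/9)) - 722)) + 3266261 = (1005*((5425/9 + I*sqrt(21)/9) - 722) + 3370852 + 2038*((5425/9 + I*sqrt(21)/9) - 722)) + 3266261 = (1005*(-1073/9 + I*sqrt(21)/9) + 3370852 + 2038*(-1073/9 + I*sqrt(21)/9)) + 3266261 = ((-359455/3 + 335*I*sqrt(21)/3) + 3370852 + (-2186774/9 + 2038*I*sqrt(21)/9)) + 3266261 = (27072529/9 + 3043*I*sqrt(21)/9) + 3266261 = 56468878/9 + 3043*I*sqrt(21)/9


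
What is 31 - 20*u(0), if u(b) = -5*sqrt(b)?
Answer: 31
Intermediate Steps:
31 - 20*u(0) = 31 - (-100)*sqrt(0) = 31 - (-100)*0 = 31 - 20*0 = 31 + 0 = 31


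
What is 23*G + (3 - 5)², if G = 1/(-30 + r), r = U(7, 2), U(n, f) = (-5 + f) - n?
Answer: 137/40 ≈ 3.4250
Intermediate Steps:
U(n, f) = -5 + f - n
r = -10 (r = -5 + 2 - 1*7 = -5 + 2 - 7 = -10)
G = -1/40 (G = 1/(-30 - 10) = 1/(-40) = -1/40 ≈ -0.025000)
23*G + (3 - 5)² = 23*(-1/40) + (3 - 5)² = -23/40 + (-2)² = -23/40 + 4 = 137/40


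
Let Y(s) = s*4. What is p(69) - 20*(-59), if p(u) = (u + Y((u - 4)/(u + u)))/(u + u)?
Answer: 11240851/9522 ≈ 1180.5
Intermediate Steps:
Y(s) = 4*s
p(u) = (u + 2*(-4 + u)/u)/(2*u) (p(u) = (u + 4*((u - 4)/(u + u)))/(u + u) = (u + 4*((-4 + u)/((2*u))))/((2*u)) = (u + 4*((-4 + u)*(1/(2*u))))*(1/(2*u)) = (u + 4*((-4 + u)/(2*u)))*(1/(2*u)) = (u + 2*(-4 + u)/u)*(1/(2*u)) = (u + 2*(-4 + u)/u)/(2*u))
p(69) - 20*(-59) = (-4 + 69 + (½)*69²)/69² - 20*(-59) = (-4 + 69 + (½)*4761)/4761 + 1180 = (-4 + 69 + 4761/2)/4761 + 1180 = (1/4761)*(4891/2) + 1180 = 4891/9522 + 1180 = 11240851/9522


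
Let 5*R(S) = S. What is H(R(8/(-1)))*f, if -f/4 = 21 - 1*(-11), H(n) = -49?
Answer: 6272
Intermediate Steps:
R(S) = S/5
f = -128 (f = -4*(21 - 1*(-11)) = -4*(21 + 11) = -4*32 = -128)
H(R(8/(-1)))*f = -49*(-128) = 6272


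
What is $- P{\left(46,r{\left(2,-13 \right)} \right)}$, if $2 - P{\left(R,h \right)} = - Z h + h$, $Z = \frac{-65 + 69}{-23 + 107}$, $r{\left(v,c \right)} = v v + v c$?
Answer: $- \frac{482}{21} \approx -22.952$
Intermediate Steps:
$r{\left(v,c \right)} = v^{2} + c v$
$Z = \frac{1}{21}$ ($Z = \frac{4}{84} = 4 \cdot \frac{1}{84} = \frac{1}{21} \approx 0.047619$)
$P{\left(R,h \right)} = 2 - \frac{20 h}{21}$ ($P{\left(R,h \right)} = 2 - \left(\left(-1\right) \frac{1}{21} h + h\right) = 2 - \left(- \frac{h}{21} + h\right) = 2 - \frac{20 h}{21}$)
$- P{\left(46,r{\left(2,-13 \right)} \right)} = - (2 - \frac{20 \cdot 2 \left(-13 + 2\right)}{21}) = - (2 - \frac{20 \cdot 2 \left(-11\right)}{21}) = - (2 - - \frac{440}{21}) = - (2 + \frac{440}{21}) = \left(-1\right) \frac{482}{21} = - \frac{482}{21}$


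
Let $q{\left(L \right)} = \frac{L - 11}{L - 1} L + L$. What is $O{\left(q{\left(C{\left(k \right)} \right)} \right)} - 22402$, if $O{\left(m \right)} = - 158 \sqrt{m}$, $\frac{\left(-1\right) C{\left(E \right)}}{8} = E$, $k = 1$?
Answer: $-22402 - \frac{632 i \sqrt{14}}{3} \approx -22402.0 - 788.24 i$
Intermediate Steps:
$C{\left(E \right)} = - 8 E$
$q{\left(L \right)} = L + \frac{L \left(-11 + L\right)}{-1 + L}$ ($q{\left(L \right)} = \frac{-11 + L}{-1 + L} L + L = \frac{L \left(-11 + L\right)}{-1 + L} + L = L + \frac{L \left(-11 + L\right)}{-1 + L}$)
$O{\left(q{\left(C{\left(k \right)} \right)} \right)} - 22402 = - 158 \sqrt{\frac{2 \left(\left(-8\right) 1\right) \left(-6 - 8\right)}{-1 - 8}} - 22402 = - 158 \sqrt{2 \left(-8\right) \frac{1}{-1 - 8} \left(-6 - 8\right)} - 22402 = - 158 \sqrt{2 \left(-8\right) \frac{1}{-9} \left(-14\right)} - 22402 = - 158 \sqrt{2 \left(-8\right) \left(- \frac{1}{9}\right) \left(-14\right)} - 22402 = - 158 \sqrt{- \frac{224}{9}} - 22402 = - 158 \frac{4 i \sqrt{14}}{3} - 22402 = - \frac{632 i \sqrt{14}}{3} - 22402 = -22402 - \frac{632 i \sqrt{14}}{3}$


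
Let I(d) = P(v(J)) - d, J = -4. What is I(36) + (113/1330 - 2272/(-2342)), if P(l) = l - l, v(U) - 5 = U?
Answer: -54424277/1557430 ≈ -34.945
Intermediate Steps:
v(U) = 5 + U
P(l) = 0
I(d) = -d (I(d) = 0 - d = -d)
I(36) + (113/1330 - 2272/(-2342)) = -1*36 + (113/1330 - 2272/(-2342)) = -36 + (113*(1/1330) - 2272*(-1/2342)) = -36 + (113/1330 + 1136/1171) = -36 + 1643203/1557430 = -54424277/1557430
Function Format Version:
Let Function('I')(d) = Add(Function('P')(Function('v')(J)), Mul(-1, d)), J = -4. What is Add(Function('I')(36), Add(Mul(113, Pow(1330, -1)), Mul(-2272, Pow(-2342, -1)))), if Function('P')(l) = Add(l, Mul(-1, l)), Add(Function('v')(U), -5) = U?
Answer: Rational(-54424277, 1557430) ≈ -34.945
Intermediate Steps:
Function('v')(U) = Add(5, U)
Function('P')(l) = 0
Function('I')(d) = Mul(-1, d) (Function('I')(d) = Add(0, Mul(-1, d)) = Mul(-1, d))
Add(Function('I')(36), Add(Mul(113, Pow(1330, -1)), Mul(-2272, Pow(-2342, -1)))) = Add(Mul(-1, 36), Add(Mul(113, Pow(1330, -1)), Mul(-2272, Pow(-2342, -1)))) = Add(-36, Add(Mul(113, Rational(1, 1330)), Mul(-2272, Rational(-1, 2342)))) = Add(-36, Add(Rational(113, 1330), Rational(1136, 1171))) = Add(-36, Rational(1643203, 1557430)) = Rational(-54424277, 1557430)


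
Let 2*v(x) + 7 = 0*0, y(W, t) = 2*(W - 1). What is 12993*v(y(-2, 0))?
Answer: -90951/2 ≈ -45476.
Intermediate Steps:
y(W, t) = -2 + 2*W (y(W, t) = 2*(-1 + W) = -2 + 2*W)
v(x) = -7/2 (v(x) = -7/2 + (0*0)/2 = -7/2 + (½)*0 = -7/2 + 0 = -7/2)
12993*v(y(-2, 0)) = 12993*(-7/2) = -90951/2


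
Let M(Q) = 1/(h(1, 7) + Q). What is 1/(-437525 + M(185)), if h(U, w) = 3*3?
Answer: -194/84879849 ≈ -2.2856e-6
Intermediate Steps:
h(U, w) = 9
M(Q) = 1/(9 + Q)
1/(-437525 + M(185)) = 1/(-437525 + 1/(9 + 185)) = 1/(-437525 + 1/194) = 1/(-84879849/194) = -194/84879849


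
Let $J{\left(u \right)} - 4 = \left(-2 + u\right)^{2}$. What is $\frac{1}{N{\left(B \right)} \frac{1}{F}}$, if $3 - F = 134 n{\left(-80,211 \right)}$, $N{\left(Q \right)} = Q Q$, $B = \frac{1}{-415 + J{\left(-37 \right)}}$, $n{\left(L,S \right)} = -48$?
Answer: $7928563500$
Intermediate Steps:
$J{\left(u \right)} = 4 + \left(-2 + u\right)^{2}$
$B = \frac{1}{1110}$ ($B = \frac{1}{-415 + \left(4 + \left(-2 - 37\right)^{2}\right)} = \frac{1}{-415 + \left(4 + \left(-39\right)^{2}\right)} = \frac{1}{-415 + \left(4 + 1521\right)} = \frac{1}{-415 + 1525} = \frac{1}{1110} \approx 0.0009009$)
$N{\left(Q \right)} = Q^{2}$
$F = 6435$ ($F = 3 - 134 \left(-48\right) = 3 - -6432 = 3 + 6432 = 6435$)
$\frac{1}{N{\left(B \right)} \frac{1}{F}} = \frac{1}{\left(\frac{1}{1110}\right)^{2} \cdot \frac{1}{6435}} = \frac{1}{\frac{1}{1232100} \cdot \frac{1}{6435}} = \frac{1}{\frac{1}{7928563500}} = 7928563500$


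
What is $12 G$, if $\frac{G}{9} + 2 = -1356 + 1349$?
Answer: $-972$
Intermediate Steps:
$G = -81$ ($G = -18 + 9 \left(-1356 + 1349\right) = -18 + 9 \left(-7\right) = -18 - 63 = -81$)
$12 G = 12 \left(-81\right) = -972$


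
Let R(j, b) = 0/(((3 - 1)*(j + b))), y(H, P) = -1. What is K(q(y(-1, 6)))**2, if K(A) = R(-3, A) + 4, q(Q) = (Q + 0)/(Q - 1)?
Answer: 16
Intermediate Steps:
q(Q) = Q/(-1 + Q)
R(j, b) = 0 (R(j, b) = 0/((2*(b + j))) = 0/(2*b + 2*j) = 0)
K(A) = 4 (K(A) = 0 + 4 = 4)
K(q(y(-1, 6)))**2 = 4**2 = 16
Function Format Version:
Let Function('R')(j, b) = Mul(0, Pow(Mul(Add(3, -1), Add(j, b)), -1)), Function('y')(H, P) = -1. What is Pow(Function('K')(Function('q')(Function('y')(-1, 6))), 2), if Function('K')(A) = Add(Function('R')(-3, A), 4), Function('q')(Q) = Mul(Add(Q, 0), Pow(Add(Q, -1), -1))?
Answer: 16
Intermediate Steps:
Function('q')(Q) = Mul(Q, Pow(Add(-1, Q), -1))
Function('R')(j, b) = 0 (Function('R')(j, b) = Mul(0, Pow(Mul(2, Add(b, j)), -1)) = Mul(0, Pow(Add(Mul(2, b), Mul(2, j)), -1)) = 0)
Function('K')(A) = 4 (Function('K')(A) = Add(0, 4) = 4)
Pow(Function('K')(Function('q')(Function('y')(-1, 6))), 2) = Pow(4, 2) = 16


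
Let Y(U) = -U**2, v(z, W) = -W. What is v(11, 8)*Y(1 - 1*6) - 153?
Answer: 47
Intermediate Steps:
v(11, 8)*Y(1 - 1*6) - 153 = (-1*8)*(-(1 - 1*6)**2) - 153 = -(-8)*(1 - 6)**2 - 153 = -(-8)*(-5)**2 - 153 = -(-8)*25 - 153 = -8*(-25) - 153 = 200 - 153 = 47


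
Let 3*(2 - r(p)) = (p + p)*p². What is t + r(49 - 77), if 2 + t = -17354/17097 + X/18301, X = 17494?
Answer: 4579054505060/312892197 ≈ 14635.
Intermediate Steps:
t = -644285030/312892197 (t = -2 + (-17354/17097 + 17494/18301) = -2 - 18500636/312892197 = -644285030/312892197 ≈ -2.0591)
r(p) = 2 - 2*p³/3 (r(p) = 2 - (p + p)*p²/3 = 2 - 2*p*p²/3 = 2 - 2*p³/3)
t + r(49 - 77) = -644285030/312892197 + (2 - 2*(49 - 77)³/3) = -644285030/312892197 + (2 - ⅔*(-28)³) = -644285030/312892197 + (2 - ⅔*(-21952)) = -644285030/312892197 + (2 + 43904/3) = -644285030/312892197 + 43910/3 = 4579054505060/312892197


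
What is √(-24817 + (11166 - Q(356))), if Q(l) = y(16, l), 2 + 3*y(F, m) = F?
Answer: I*√122901/3 ≈ 116.86*I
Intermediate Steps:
y(F, m) = -⅔ + F/3
Q(l) = 14/3 (Q(l) = -⅔ + (⅓)*16 = -⅔ + 16/3 = 14/3)
√(-24817 + (11166 - Q(356))) = √(-24817 + (11166 - 1*14/3)) = √(-24817 + (11166 - 14/3)) = √(-24817 + 33484/3) = √(-40967/3) = I*√122901/3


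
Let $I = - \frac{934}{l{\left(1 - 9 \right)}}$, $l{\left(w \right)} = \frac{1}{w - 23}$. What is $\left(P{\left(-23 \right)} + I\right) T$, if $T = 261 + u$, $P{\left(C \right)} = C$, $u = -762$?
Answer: $-14494431$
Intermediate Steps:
$l{\left(w \right)} = \frac{1}{-23 + w}$
$T = -501$ ($T = 261 - 762 = -501$)
$I = 28954$ ($I = - \frac{934}{\frac{1}{-23 + \left(1 - 9\right)}} = - \frac{934}{\frac{1}{-23 - 8}} = - \frac{934}{\frac{1}{-31}} = - \frac{934}{- \frac{1}{31}} = \left(-934\right) \left(-31\right) = 28954$)
$\left(P{\left(-23 \right)} + I\right) T = \left(-23 + 28954\right) \left(-501\right) = 28931 \left(-501\right) = -14494431$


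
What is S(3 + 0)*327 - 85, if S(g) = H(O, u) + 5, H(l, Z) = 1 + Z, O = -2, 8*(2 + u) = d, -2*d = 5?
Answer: 17933/16 ≈ 1120.8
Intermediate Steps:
d = -5/2 (d = -½*5 = -5/2 ≈ -2.5000)
u = -37/16 (u = -2 + (⅛)*(-5/2) = -2 - 5/16 = -37/16 ≈ -2.3125)
S(g) = 59/16 (S(g) = (1 - 37/16) + 5 = -21/16 + 5 = 59/16)
S(3 + 0)*327 - 85 = (59/16)*327 - 85 = 19293/16 - 85 = 17933/16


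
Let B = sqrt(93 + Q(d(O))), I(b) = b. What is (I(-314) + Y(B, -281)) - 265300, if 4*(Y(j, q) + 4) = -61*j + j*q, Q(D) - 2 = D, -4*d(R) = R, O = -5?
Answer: -265618 - 171*sqrt(385)/4 ≈ -2.6646e+5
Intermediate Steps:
d(R) = -R/4
Q(D) = 2 + D
B = sqrt(385)/2 (B = sqrt(93 + (2 - 1/4*(-5))) = sqrt(93 + (2 + 5/4)) = sqrt(93 + 13/4) = sqrt(385/4) = sqrt(385)/2 ≈ 9.8107)
Y(j, q) = -4 - 61*j/4 + j*q/4 (Y(j, q) = -4 + (-61*j + j*q)/4 = -4 + (-61*j/4 + j*q/4) = -4 - 61*j/4 + j*q/4)
(I(-314) + Y(B, -281)) - 265300 = (-314 + (-4 - 61*sqrt(385)/8 + (1/4)*(sqrt(385)/2)*(-281))) - 265300 = (-314 + (-4 - 61*sqrt(385)/8 - 281*sqrt(385)/8)) - 265300 = (-314 + (-4 - 171*sqrt(385)/4)) - 265300 = (-318 - 171*sqrt(385)/4) - 265300 = -265618 - 171*sqrt(385)/4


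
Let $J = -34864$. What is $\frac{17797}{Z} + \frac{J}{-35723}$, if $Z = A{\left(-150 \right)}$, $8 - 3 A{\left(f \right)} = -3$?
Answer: $\frac{1907670197}{392953} \approx 4854.7$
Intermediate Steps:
$A{\left(f \right)} = \frac{11}{3}$ ($A{\left(f \right)} = \frac{8}{3} - -1 = \frac{8}{3} + 1 = \frac{11}{3}$)
$Z = \frac{11}{3} \approx 3.6667$
$\frac{17797}{Z} + \frac{J}{-35723} = \frac{17797}{\frac{11}{3}} - \frac{34864}{-35723} = 17797 \cdot \frac{3}{11} - - \frac{34864}{35723} = \frac{53391}{11} + \frac{34864}{35723} = \frac{1907670197}{392953}$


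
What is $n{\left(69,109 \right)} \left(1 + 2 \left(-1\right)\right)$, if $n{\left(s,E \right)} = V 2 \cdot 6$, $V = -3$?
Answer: $36$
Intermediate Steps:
$n{\left(s,E \right)} = -36$ ($n{\left(s,E \right)} = \left(-3\right) 2 \cdot 6 = \left(-6\right) 6 = -36$)
$n{\left(69,109 \right)} \left(1 + 2 \left(-1\right)\right) = - 36 \left(1 + 2 \left(-1\right)\right) = - 36 \left(1 - 2\right) = \left(-36\right) \left(-1\right) = 36$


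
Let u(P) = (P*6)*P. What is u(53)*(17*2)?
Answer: 573036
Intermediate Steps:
u(P) = 6*P**2 (u(P) = (6*P)*P = 6*P**2)
u(53)*(17*2) = (6*53**2)*(17*2) = (6*2809)*34 = 16854*34 = 573036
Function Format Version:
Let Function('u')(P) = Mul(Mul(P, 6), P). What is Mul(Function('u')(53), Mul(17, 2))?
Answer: 573036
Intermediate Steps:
Function('u')(P) = Mul(6, Pow(P, 2)) (Function('u')(P) = Mul(Mul(6, P), P) = Mul(6, Pow(P, 2)))
Mul(Function('u')(53), Mul(17, 2)) = Mul(Mul(6, Pow(53, 2)), Mul(17, 2)) = Mul(Mul(6, 2809), 34) = Mul(16854, 34) = 573036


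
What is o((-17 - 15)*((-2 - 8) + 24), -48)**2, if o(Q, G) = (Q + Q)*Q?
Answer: 161128382464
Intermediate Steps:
o(Q, G) = 2*Q**2 (o(Q, G) = (2*Q)*Q = 2*Q**2)
o((-17 - 15)*((-2 - 8) + 24), -48)**2 = (2*((-17 - 15)*((-2 - 8) + 24))**2)**2 = (2*(-32*(-10 + 24))**2)**2 = (2*(-32*14)**2)**2 = (2*(-448)**2)**2 = (2*200704)**2 = 401408**2 = 161128382464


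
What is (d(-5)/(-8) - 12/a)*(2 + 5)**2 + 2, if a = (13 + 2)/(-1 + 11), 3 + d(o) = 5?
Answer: -1609/4 ≈ -402.25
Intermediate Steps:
d(o) = 2 (d(o) = -3 + 5 = 2)
a = 3/2 (a = 15/10 = 15*(1/10) = 3/2 ≈ 1.5000)
(d(-5)/(-8) - 12/a)*(2 + 5)**2 + 2 = (2/(-8) - 12/3/2)*(2 + 5)**2 + 2 = (2*(-1/8) - 12*2/3)*7**2 + 2 = (-1/4 - 8)*49 + 2 = -33/4*49 + 2 = -1617/4 + 2 = -1609/4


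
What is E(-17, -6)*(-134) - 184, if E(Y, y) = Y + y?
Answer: 2898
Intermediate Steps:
E(-17, -6)*(-134) - 184 = (-17 - 6)*(-134) - 184 = -23*(-134) - 184 = 3082 - 184 = 2898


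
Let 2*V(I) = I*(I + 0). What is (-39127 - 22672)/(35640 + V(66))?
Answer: -61799/37818 ≈ -1.6341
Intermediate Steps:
V(I) = I²/2 (V(I) = (I*(I + 0))/2 = (I*I)/2 = I²/2)
(-39127 - 22672)/(35640 + V(66)) = (-39127 - 22672)/(35640 + (½)*66²) = -61799/(35640 + (½)*4356) = -61799/(35640 + 2178) = -61799/37818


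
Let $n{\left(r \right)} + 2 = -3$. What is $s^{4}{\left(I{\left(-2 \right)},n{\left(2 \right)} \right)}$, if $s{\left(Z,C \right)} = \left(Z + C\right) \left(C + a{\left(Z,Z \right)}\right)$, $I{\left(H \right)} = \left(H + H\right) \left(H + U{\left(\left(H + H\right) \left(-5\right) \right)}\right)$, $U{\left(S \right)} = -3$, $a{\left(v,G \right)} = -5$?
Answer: $506250000$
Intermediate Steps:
$n{\left(r \right)} = -5$ ($n{\left(r \right)} = -2 - 3 = -5$)
$I{\left(H \right)} = 2 H \left(-3 + H\right)$ ($I{\left(H \right)} = \left(H + H\right) \left(H - 3\right) = 2 H \left(-3 + H\right)$)
$s{\left(Z,C \right)} = \left(-5 + C\right) \left(C + Z\right)$ ($s{\left(Z,C \right)} = \left(Z + C\right) \left(C - 5\right) = \left(C + Z\right) \left(-5 + C\right) = \left(-5 + C\right) \left(C + Z\right)$)
$s^{4}{\left(I{\left(-2 \right)},n{\left(2 \right)} \right)} = \left(\left(-5\right)^{2} - -25 - 5 \cdot 2 \left(-2\right) \left(-3 - 2\right) - 5 \cdot 2 \left(-2\right) \left(-3 - 2\right)\right)^{4} = \left(25 + 25 - 5 \cdot 2 \left(-2\right) \left(-5\right) - 5 \cdot 2 \left(-2\right) \left(-5\right)\right)^{4} = \left(25 + 25 - 100 - 100\right)^{4} = \left(-150\right)^{4} = 506250000$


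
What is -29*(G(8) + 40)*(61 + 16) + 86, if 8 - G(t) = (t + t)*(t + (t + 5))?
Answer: 643190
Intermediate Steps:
G(t) = 8 - 2*t*(5 + 2*t) (G(t) = 8 - (t + t)*(t + (t + 5)) = 8 - 2*t*(t + (5 + t)) = 8 - 2*t*(5 + 2*t))
-29*(G(8) + 40)*(61 + 16) + 86 = -29*((8 - 10*8 - 4*8²) + 40)*(61 + 16) + 86 = -29*((8 - 80 - 4*64) + 40)*77 + 86 = -29*((8 - 80 - 256) + 40)*77 + 86 = -29*(-328 + 40)*77 + 86 = -(-8352)*77 + 86 = -29*(-22176) + 86 = 643104 + 86 = 643190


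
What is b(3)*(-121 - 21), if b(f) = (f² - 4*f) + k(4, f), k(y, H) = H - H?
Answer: 426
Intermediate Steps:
k(y, H) = 0
b(f) = f² - 4*f (b(f) = (f² - 4*f) + 0 = f² - 4*f)
b(3)*(-121 - 21) = (3*(-4 + 3))*(-121 - 21) = (3*(-1))*(-142) = -3*(-142) = 426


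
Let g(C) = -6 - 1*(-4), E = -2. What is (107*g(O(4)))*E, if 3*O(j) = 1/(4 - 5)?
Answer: 428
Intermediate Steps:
O(j) = -⅓ (O(j) = 1/(3*(4 - 5)) = (⅓)/(-1) = (⅓)*(-1) = -⅓)
g(C) = -2 (g(C) = -6 + 4 = -2)
(107*g(O(4)))*E = (107*(-2))*(-2) = -214*(-2) = 428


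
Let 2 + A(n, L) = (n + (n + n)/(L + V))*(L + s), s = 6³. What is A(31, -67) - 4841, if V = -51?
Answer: -17835/59 ≈ -302.29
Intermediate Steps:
s = 216
A(n, L) = -2 + (216 + L)*(n + 2*n/(-51 + L)) (A(n, L) = -2 + (n + (n + n)/(L - 51))*(L + 216) = -2 + (n + (2*n)/(-51 + L))*(216 + L) = -2 + (n + 2*n/(-51 + L))*(216 + L) = -2 + (216 + L)*(n + 2*n/(-51 + L)))
A(31, -67) - 4841 = (102 - 10584*31 - 2*(-67) + 31*(-67)² + 167*(-67)*31)/(-51 - 67) - 4841 = (102 - 328104 + 134 + 31*4489 - 346859)/(-118) - 4841 = -(102 - 328104 + 134 + 139159 - 346859)/118 - 4841 = -1/118*(-535568) - 4841 = 267784/59 - 4841 = -17835/59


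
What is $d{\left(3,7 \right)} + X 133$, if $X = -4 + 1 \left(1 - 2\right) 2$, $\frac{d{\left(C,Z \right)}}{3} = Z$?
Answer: $-777$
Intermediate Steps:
$d{\left(C,Z \right)} = 3 Z$
$X = -6$ ($X = -4 + 1 \left(\left(-1\right) 2\right) = -4 + 1 \left(-2\right) = -4 - 2 = -6$)
$d{\left(3,7 \right)} + X 133 = 3 \cdot 7 - 798 = 21 - 798 = -777$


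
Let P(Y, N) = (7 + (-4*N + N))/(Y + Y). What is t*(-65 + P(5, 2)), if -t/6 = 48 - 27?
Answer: 40887/5 ≈ 8177.4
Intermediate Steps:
t = -126 (t = -6*(48 - 27) = -6*21 = -126)
P(Y, N) = (7 - 3*N)/(2*Y) (P(Y, N) = (7 - 3*N)/((2*Y)) = (7 - 3*N)*(1/(2*Y)) = (7 - 3*N)/(2*Y))
t*(-65 + P(5, 2)) = -126*(-65 + (½)*(7 - 3*2)/5) = -126*(-65 + (½)*(⅕)*(7 - 6)) = -126*(-65 + (½)*(⅕)*1) = -126*(-65 + ⅒) = -126*(-649/10) = 40887/5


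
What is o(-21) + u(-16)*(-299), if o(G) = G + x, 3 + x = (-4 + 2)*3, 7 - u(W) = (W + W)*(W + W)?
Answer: 304053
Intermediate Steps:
u(W) = 7 - 4*W² (u(W) = 7 - (W + W)*(W + W) = 7 - 2*W*2*W = 7 - 4*W²)
x = -9 (x = -3 + (-4 + 2)*3 = -3 - 2*3 = -3 - 6 = -9)
o(G) = -9 + G (o(G) = G - 9 = -9 + G)
o(-21) + u(-16)*(-299) = (-9 - 21) + (7 - 4*(-16)²)*(-299) = -30 + (7 - 4*256)*(-299) = -30 + (7 - 1024)*(-299) = -30 - 1017*(-299) = -30 + 304083 = 304053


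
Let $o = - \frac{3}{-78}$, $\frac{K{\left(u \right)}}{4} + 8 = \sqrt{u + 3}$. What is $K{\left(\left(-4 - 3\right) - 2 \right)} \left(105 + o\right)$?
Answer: $- \frac{43696}{13} + \frac{5462 i \sqrt{6}}{13} \approx -3361.2 + 1029.2 i$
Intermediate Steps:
$K{\left(u \right)} = -32 + 4 \sqrt{3 + u}$ ($K{\left(u \right)} = -32 + 4 \sqrt{u + 3} = -32 + 4 \sqrt{3 + u}$)
$o = \frac{1}{26}$ ($o = \left(-3\right) \left(- \frac{1}{78}\right) = \frac{1}{26} \approx 0.038462$)
$K{\left(\left(-4 - 3\right) - 2 \right)} \left(105 + o\right) = \left(-32 + 4 \sqrt{3 - 9}\right) \left(105 + \frac{1}{26}\right) = \left(-32 + 4 \sqrt{3 - 9}\right) \frac{2731}{26} = \left(-32 + 4 \sqrt{-6}\right) \frac{2731}{26} = \left(-32 + 4 i \sqrt{6}\right) \frac{2731}{26} = - \frac{43696}{13} + \frac{5462 i \sqrt{6}}{13}$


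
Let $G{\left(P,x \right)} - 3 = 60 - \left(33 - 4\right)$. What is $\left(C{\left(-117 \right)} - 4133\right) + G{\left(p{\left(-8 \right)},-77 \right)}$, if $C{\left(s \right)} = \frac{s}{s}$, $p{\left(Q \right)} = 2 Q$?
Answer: $-4098$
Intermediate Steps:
$G{\left(P,x \right)} = 34$ ($G{\left(P,x \right)} = 3 + \left(60 - \left(33 - 4\right)\right) = 3 + \left(60 - 29\right) = 3 + 31 = 34$)
$C{\left(s \right)} = 1$
$\left(C{\left(-117 \right)} - 4133\right) + G{\left(p{\left(-8 \right)},-77 \right)} = \left(1 - 4133\right) + 34 = -4132 + 34 = -4098$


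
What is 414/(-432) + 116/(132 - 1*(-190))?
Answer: -2311/3864 ≈ -0.59808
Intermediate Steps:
414/(-432) + 116/(132 - 1*(-190)) = 414*(-1/432) + 116/(132 + 190) = -23/24 + 116/322 = -23/24 + 116*(1/322) = -23/24 + 58/161 = -2311/3864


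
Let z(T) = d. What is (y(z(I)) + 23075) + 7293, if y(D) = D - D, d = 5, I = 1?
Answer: 30368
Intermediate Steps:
z(T) = 5
y(D) = 0
(y(z(I)) + 23075) + 7293 = (0 + 23075) + 7293 = 23075 + 7293 = 30368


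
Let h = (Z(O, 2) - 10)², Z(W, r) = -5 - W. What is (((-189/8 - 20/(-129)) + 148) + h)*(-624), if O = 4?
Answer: -13027742/43 ≈ -3.0297e+5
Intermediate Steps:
h = 361 (h = ((-5 - 1*4) - 10)² = ((-5 - 4) - 10)² = (-9 - 10)² = (-19)² = 361)
(((-189/8 - 20/(-129)) + 148) + h)*(-624) = (((-189/8 - 20/(-129)) + 148) + 361)*(-624) = (((-189*⅛ - 20*(-1/129)) + 148) + 361)*(-624) = (((-189/8 + 20/129) + 148) + 361)*(-624) = ((-24221/1032 + 148) + 361)*(-624) = (128515/1032 + 361)*(-624) = (501067/1032)*(-624) = -13027742/43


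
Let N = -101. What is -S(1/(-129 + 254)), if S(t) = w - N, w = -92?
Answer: -9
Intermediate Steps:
S(t) = 9 (S(t) = -92 - 1*(-101) = -92 + 101 = 9)
-S(1/(-129 + 254)) = -1*9 = -9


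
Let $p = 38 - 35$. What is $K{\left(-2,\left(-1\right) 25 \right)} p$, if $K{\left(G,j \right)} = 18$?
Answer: $54$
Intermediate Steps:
$p = 3$ ($p = 38 - 35 = 3$)
$K{\left(-2,\left(-1\right) 25 \right)} p = 18 \cdot 3 = 54$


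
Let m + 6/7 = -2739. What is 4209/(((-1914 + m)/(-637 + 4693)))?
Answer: -39833976/10859 ≈ -3668.3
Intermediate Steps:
m = -19179/7 (m = -6/7 - 2739 = -19179/7 ≈ -2739.9)
4209/(((-1914 + m)/(-637 + 4693))) = 4209/(((-1914 - 19179/7)/(-637 + 4693))) = 4209/((-32577/7/4056)) = 4209/((-32577/7*1/4056)) = 4209/(-10859/9464) = 4209*(-9464/10859) = -39833976/10859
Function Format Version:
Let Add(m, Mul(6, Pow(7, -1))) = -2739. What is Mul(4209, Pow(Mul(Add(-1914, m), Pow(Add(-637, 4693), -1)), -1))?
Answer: Rational(-39833976, 10859) ≈ -3668.3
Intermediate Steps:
m = Rational(-19179, 7) (m = Add(Rational(-6, 7), -2739) = Rational(-19179, 7) ≈ -2739.9)
Mul(4209, Pow(Mul(Add(-1914, m), Pow(Add(-637, 4693), -1)), -1)) = Mul(4209, Pow(Mul(Add(-1914, Rational(-19179, 7)), Pow(Add(-637, 4693), -1)), -1)) = Mul(4209, Pow(Mul(Rational(-32577, 7), Pow(4056, -1)), -1)) = Mul(4209, Pow(Mul(Rational(-32577, 7), Rational(1, 4056)), -1)) = Mul(4209, Pow(Rational(-10859, 9464), -1)) = Mul(4209, Rational(-9464, 10859)) = Rational(-39833976, 10859)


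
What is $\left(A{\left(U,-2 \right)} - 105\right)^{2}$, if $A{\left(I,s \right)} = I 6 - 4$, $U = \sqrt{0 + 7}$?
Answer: $12133 - 1308 \sqrt{7} \approx 8672.4$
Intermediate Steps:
$U = \sqrt{7} \approx 2.6458$
$A{\left(I,s \right)} = -4 + 6 I$ ($A{\left(I,s \right)} = 6 I - 4 = -4 + 6 I$)
$\left(A{\left(U,-2 \right)} - 105\right)^{2} = \left(\left(-4 + 6 \sqrt{7}\right) - 105\right)^{2} = \left(-109 + 6 \sqrt{7}\right)^{2}$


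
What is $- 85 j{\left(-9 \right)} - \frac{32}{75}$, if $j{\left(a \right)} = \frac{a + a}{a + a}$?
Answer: $- \frac{6407}{75} \approx -85.427$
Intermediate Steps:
$j{\left(a \right)} = 1$ ($j{\left(a \right)} = \frac{2 a}{2 a} = 2 a \frac{1}{2 a} = 1$)
$- 85 j{\left(-9 \right)} - \frac{32}{75} = \left(-85\right) 1 - \frac{32}{75} = -85 - \frac{32}{75} = - \frac{6407}{75}$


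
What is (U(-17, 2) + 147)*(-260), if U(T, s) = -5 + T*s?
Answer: -28080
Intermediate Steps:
(U(-17, 2) + 147)*(-260) = ((-5 - 17*2) + 147)*(-260) = ((-5 - 34) + 147)*(-260) = (-39 + 147)*(-260) = 108*(-260) = -28080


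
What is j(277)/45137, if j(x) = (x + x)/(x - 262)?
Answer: 554/677055 ≈ 0.00081825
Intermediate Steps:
j(x) = 2*x/(-262 + x) (j(x) = (2*x)/(-262 + x) = 2*x/(-262 + x))
j(277)/45137 = (2*277/(-262 + 277))/45137 = (2*277/15)*(1/45137) = (2*277*(1/15))*(1/45137) = (554/15)*(1/45137) = 554/677055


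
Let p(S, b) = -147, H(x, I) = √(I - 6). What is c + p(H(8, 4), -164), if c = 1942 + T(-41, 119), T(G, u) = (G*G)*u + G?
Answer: 201793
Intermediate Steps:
T(G, u) = G + u*G² (T(G, u) = G²*u + G = u*G² + G = G + u*G²)
H(x, I) = √(-6 + I)
c = 201940 (c = 1942 - 41*(1 - 41*119) = 1942 - 41*(1 - 4879) = 1942 - 41*(-4878) = 1942 + 199998 = 201940)
c + p(H(8, 4), -164) = 201940 - 147 = 201793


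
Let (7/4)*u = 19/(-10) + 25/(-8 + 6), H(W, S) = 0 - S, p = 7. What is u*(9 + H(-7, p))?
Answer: -576/35 ≈ -16.457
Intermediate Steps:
H(W, S) = -S
u = -288/35 (u = 4*(19/(-10) + 25/(-8 + 6))/7 = 4*(19*(-⅒) + 25/(-2))/7 = 4*(-19/10 + 25*(-½))/7 = 4*(-19/10 - 25/2)/7 = (4/7)*(-72/5) = -288/35 ≈ -8.2286)
u*(9 + H(-7, p)) = -288*(9 - 1*7)/35 = -288*(9 - 7)/35 = -288/35*2 = -576/35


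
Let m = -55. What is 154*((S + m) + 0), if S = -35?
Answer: -13860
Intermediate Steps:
154*((S + m) + 0) = 154*((-35 - 55) + 0) = 154*(-90 + 0) = 154*(-90) = -13860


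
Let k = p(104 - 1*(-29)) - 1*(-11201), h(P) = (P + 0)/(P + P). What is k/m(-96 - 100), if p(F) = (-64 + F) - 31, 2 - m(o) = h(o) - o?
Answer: -22478/389 ≈ -57.784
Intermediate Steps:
h(P) = 1/2 (h(P) = P/((2*P)) = P*(1/(2*P)) = 1/2)
m(o) = 3/2 + o (m(o) = 2 - (1/2 - o) = 2 + (-1/2 + o) = 3/2 + o)
p(F) = -95 + F
k = 11239 (k = (-95 + (104 - 1*(-29))) - 1*(-11201) = (-95 + (104 + 29)) + 11201 = (-95 + 133) + 11201 = 38 + 11201 = 11239)
k/m(-96 - 100) = 11239/(3/2 + (-96 - 100)) = 11239/(3/2 - 196) = 11239/(-389/2) = 11239*(-2/389) = -22478/389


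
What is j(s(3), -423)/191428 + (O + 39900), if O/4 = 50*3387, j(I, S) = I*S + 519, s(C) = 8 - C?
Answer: 34327825701/47857 ≈ 7.1730e+5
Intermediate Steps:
j(I, S) = 519 + I*S
O = 677400 (O = 4*(50*3387) = 4*169350 = 677400)
j(s(3), -423)/191428 + (O + 39900) = (519 + (8 - 1*3)*(-423))/191428 + (677400 + 39900) = (519 + (8 - 3)*(-423))*(1/191428) + 717300 = (519 + 5*(-423))*(1/191428) + 717300 = (519 - 2115)*(1/191428) + 717300 = -1596*1/191428 + 717300 = -399/47857 + 717300 = 34327825701/47857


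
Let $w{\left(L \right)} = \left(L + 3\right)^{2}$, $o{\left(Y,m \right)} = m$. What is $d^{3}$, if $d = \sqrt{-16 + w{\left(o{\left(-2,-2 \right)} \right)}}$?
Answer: $- 15 i \sqrt{15} \approx - 58.095 i$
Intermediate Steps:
$w{\left(L \right)} = \left(3 + L\right)^{2}$
$d = i \sqrt{15}$ ($d = \sqrt{-16 + \left(3 - 2\right)^{2}} = \sqrt{-16 + 1^{2}} = \sqrt{-16 + 1} = \sqrt{-15} = i \sqrt{15} \approx 3.873 i$)
$d^{3} = \left(i \sqrt{15}\right)^{3} = - 15 i \sqrt{15}$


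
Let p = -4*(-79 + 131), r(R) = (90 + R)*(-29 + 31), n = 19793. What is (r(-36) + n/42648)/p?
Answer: -355829/682368 ≈ -0.52146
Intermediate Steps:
r(R) = 180 + 2*R (r(R) = (90 + R)*2 = 180 + 2*R)
p = -208 (p = -4*52 = -208)
(r(-36) + n/42648)/p = ((180 + 2*(-36)) + 19793/42648)/(-208) = ((180 - 72) + 19793*(1/42648))*(-1/208) = (108 + 19793/42648)*(-1/208) = (4625777/42648)*(-1/208) = -355829/682368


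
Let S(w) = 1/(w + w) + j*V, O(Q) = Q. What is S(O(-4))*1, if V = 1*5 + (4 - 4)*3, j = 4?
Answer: 159/8 ≈ 19.875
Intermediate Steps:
V = 5 (V = 5 + 0*3 = 5 + 0 = 5)
S(w) = 20 + 1/(2*w) (S(w) = 1/(w + w) + 4*5 = 1/(2*w) + 20 = 20 + 1/(2*w))
S(O(-4))*1 = (20 + (½)/(-4))*1 = (20 + (½)*(-¼))*1 = (20 - ⅛)*1 = (159/8)*1 = 159/8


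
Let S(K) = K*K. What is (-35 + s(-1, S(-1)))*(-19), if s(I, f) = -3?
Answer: 722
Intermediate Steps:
S(K) = K²
(-35 + s(-1, S(-1)))*(-19) = (-35 - 3)*(-19) = -38*(-19) = 722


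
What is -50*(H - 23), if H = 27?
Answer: -200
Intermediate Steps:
-50*(H - 23) = -50*(27 - 23) = -50*4 = -200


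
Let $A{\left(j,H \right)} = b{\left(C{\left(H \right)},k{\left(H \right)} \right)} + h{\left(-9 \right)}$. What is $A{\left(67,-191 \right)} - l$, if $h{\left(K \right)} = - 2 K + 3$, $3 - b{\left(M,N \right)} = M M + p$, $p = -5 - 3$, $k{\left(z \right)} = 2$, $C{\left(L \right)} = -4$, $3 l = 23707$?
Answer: $- \frac{23659}{3} \approx -7886.3$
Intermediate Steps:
$l = \frac{23707}{3}$ ($l = \frac{1}{3} \cdot 23707 = \frac{23707}{3} \approx 7902.3$)
$p = -8$
$b{\left(M,N \right)} = 11 - M^{2}$ ($b{\left(M,N \right)} = 3 - \left(M M - 8\right) = 3 - \left(M^{2} - 8\right) = 3 - \left(-8 + M^{2}\right) = 11 - M^{2}$)
$h{\left(K \right)} = 3 - 2 K$
$A{\left(j,H \right)} = 16$ ($A{\left(j,H \right)} = \left(11 - \left(-4\right)^{2}\right) + \left(3 - -18\right) = \left(11 - 16\right) + \left(3 + 18\right) = \left(11 - 16\right) + 21 = -5 + 21 = 16$)
$A{\left(67,-191 \right)} - l = 16 - \frac{23707}{3} = - \frac{23659}{3}$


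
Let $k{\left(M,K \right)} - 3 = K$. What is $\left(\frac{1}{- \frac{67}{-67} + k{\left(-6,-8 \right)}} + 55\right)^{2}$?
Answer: $\frac{47961}{16} \approx 2997.6$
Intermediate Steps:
$k{\left(M,K \right)} = 3 + K$
$\left(\frac{1}{- \frac{67}{-67} + k{\left(-6,-8 \right)}} + 55\right)^{2} = \left(\frac{1}{- \frac{67}{-67} + \left(3 - 8\right)} + 55\right)^{2} = \left(\frac{1}{\left(-67\right) \left(- \frac{1}{67}\right) - 5} + 55\right)^{2} = \left(\frac{1}{1 - 5} + 55\right)^{2} = \left(\frac{1}{-4} + 55\right)^{2} = \left(- \frac{1}{4} + 55\right)^{2} = \left(\frac{219}{4}\right)^{2} = \frac{47961}{16}$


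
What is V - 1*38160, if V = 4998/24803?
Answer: -55675146/1459 ≈ -38160.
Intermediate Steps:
V = 294/1459 (V = 4998*(1/24803) = 294/1459 ≈ 0.20151)
V - 1*38160 = 294/1459 - 1*38160 = 294/1459 - 38160 = -55675146/1459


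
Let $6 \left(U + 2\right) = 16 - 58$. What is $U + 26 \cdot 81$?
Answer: $2097$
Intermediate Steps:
$U = -9$ ($U = -2 + \frac{16 - 58}{6} = -2 + \frac{1}{6} \left(-42\right) = -2 - 7 = -9$)
$U + 26 \cdot 81 = -9 + 26 \cdot 81 = -9 + 2106 = 2097$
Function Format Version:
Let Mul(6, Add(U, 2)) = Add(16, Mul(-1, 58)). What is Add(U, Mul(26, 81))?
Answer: 2097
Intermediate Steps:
U = -9 (U = Add(-2, Mul(Rational(1, 6), Add(16, Mul(-1, 58)))) = Add(-2, Mul(Rational(1, 6), Add(16, -58))) = Add(-2, Mul(Rational(1, 6), -42)) = Add(-2, -7) = -9)
Add(U, Mul(26, 81)) = Add(-9, Mul(26, 81)) = Add(-9, 2106) = 2097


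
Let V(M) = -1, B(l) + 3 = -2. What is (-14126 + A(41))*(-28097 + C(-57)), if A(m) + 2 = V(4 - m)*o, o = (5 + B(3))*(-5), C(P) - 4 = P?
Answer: 397703200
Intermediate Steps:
B(l) = -5 (B(l) = -3 - 2 = -5)
C(P) = 4 + P
o = 0 (o = (5 - 5)*(-5) = 0*(-5) = 0)
A(m) = -2 (A(m) = -2 - 1*0 = -2 + 0 = -2)
(-14126 + A(41))*(-28097 + C(-57)) = (-14126 - 2)*(-28097 + (4 - 57)) = -14128*(-28097 - 53) = -14128*(-28150) = 397703200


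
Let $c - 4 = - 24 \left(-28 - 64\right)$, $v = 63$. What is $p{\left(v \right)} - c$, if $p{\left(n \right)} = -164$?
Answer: $-2376$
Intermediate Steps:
$c = 2212$ ($c = 4 - 24 \left(-28 - 64\right) = 4 - -2208 = 4 + 2208 = 2212$)
$p{\left(v \right)} - c = -164 - 2212 = -2376$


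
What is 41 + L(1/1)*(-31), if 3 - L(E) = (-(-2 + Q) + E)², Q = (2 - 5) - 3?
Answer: 2459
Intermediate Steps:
Q = -6 (Q = -3 - 3 = -6)
L(E) = 3 - (8 + E)² (L(E) = 3 - (-(-2 - 6) + E)² = 3 - (-1*(-8) + E)² = 3 - (8 + E)²)
41 + L(1/1)*(-31) = 41 + (3 - (8 + 1/1)²)*(-31) = 41 + (3 - (8 + 1)²)*(-31) = 41 + (3 - 1*9²)*(-31) = 41 + (3 - 1*81)*(-31) = 41 + (3 - 81)*(-31) = 41 - 78*(-31) = 41 + 2418 = 2459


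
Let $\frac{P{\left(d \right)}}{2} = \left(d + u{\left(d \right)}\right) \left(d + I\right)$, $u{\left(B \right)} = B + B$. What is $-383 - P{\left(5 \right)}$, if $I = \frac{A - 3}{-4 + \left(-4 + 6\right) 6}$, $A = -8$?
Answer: $- \frac{1967}{4} \approx -491.75$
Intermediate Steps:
$u{\left(B \right)} = 2 B$
$I = - \frac{11}{8}$ ($I = \frac{-8 - 3}{-4 + \left(-4 + 6\right) 6} = - \frac{11}{-4 + 2 \cdot 6} = - \frac{11}{-4 + 12} = - \frac{11}{8} \approx -1.375$)
$P{\left(d \right)} = 6 d \left(- \frac{11}{8} + d\right)$ ($P{\left(d \right)} = 2 \left(d + 2 d\right) \left(d - \frac{11}{8}\right) = 2 \cdot 3 d \left(- \frac{11}{8} + d\right) = 6 d \left(- \frac{11}{8} + d\right)$)
$-383 - P{\left(5 \right)} = -383 - \frac{3}{4} \cdot 5 \left(-11 + 8 \cdot 5\right) = -383 - \frac{3}{4} \cdot 5 \left(-11 + 40\right) = -383 - \frac{3}{4} \cdot 5 \cdot 29 = -383 - \frac{435}{4} = - \frac{1967}{4}$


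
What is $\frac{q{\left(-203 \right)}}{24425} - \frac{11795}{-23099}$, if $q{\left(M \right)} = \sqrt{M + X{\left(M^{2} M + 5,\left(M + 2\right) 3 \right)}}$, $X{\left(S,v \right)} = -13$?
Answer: $\frac{11795}{23099} + \frac{6 i \sqrt{6}}{24425} \approx 0.51063 + 0.00060172 i$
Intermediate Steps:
$q{\left(M \right)} = \sqrt{-13 + M}$ ($q{\left(M \right)} = \sqrt{M - 13} = \sqrt{-13 + M}$)
$\frac{q{\left(-203 \right)}}{24425} - \frac{11795}{-23099} = \frac{\sqrt{-13 - 203}}{24425} - \frac{11795}{-23099} = \sqrt{-216} \cdot \frac{1}{24425} - - \frac{11795}{23099} = 6 i \sqrt{6} \cdot \frac{1}{24425} + \frac{11795}{23099} = \frac{6 i \sqrt{6}}{24425} + \frac{11795}{23099} = \frac{11795}{23099} + \frac{6 i \sqrt{6}}{24425}$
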